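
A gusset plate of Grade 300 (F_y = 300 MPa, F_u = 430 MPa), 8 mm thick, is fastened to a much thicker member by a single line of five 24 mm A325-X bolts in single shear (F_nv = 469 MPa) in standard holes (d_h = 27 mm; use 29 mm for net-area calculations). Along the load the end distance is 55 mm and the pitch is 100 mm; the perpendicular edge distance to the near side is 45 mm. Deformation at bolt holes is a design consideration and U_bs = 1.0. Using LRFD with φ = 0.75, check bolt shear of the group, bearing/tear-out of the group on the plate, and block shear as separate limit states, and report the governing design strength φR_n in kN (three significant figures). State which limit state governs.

Bolt shear: A_b = π·24²/4 = 452.4 mm²; R_n = 469 × 452.4 × 5 × 1 / 1000 = 1061 kN → 0.75 × 1061 = 796 kN.
Bearing: edge l_c = 41.5, r_n = 171.3 kN; interior l_c = 73, r_n = 198.1 kN; R_n = 171.3 + 4·198.1 = 963.9 kN → 723 kN.
Block shear: A_gv = 3640, A_nv = 2596, A_nt = 244 mm²; R_n = min(0.6F_uA_nv, 0.6F_yA_gv) + U_bs·F_u·A_nt = 760.1 kN → 570 kN.
Block shear governs: 570 kN.

570 kN (block shear governs)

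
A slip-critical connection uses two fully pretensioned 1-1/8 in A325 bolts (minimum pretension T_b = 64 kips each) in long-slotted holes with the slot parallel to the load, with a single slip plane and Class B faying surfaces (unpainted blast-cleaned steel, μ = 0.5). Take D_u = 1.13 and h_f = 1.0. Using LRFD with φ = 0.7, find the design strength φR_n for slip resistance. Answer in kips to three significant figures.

R_n = μ · D_u · h_f · T_b · n_s · n_b = 0.5 × 1.13 × 1.0 × 64 × 1 × 2 = 72.32 kips.
Design strength φR_n = 0.7 × 72.32 = 50.6 kips.

50.6 kips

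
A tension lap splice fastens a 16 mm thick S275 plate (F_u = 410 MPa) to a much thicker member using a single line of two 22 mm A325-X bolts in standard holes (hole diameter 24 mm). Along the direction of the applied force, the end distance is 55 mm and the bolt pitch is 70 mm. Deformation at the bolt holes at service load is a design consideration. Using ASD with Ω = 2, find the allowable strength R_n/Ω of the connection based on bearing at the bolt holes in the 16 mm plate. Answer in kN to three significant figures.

342 kN

Per bolt r_n = 1.2 l_c t F_u ≤ 2.4 d t F_u; upper limit = 2.4 × 22 × 16 × 410 / 1000 = 346.4 kN.
Edge bolt: l_c = 55 − 24/2 = 43 mm → 1.2 × 43 × 16 × 410 / 1000 = 338.5 → r_n = 338.5 kN.
Interior bolts: l_c = 70 − 24 = 46 mm → 1.2 × 46 × 16 × 410 / 1000 = 362.1 → r_n = 346.4 kN.
R_n = 1 × 338.5 + 1 × 346.4 = 684.9 kN.
Allowable strength R_n/Ω = 684.9 / 2 = 342 kN.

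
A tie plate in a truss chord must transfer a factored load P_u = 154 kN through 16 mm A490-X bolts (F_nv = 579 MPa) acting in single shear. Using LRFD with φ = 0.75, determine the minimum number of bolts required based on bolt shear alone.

A_b = π·16²/4 = 201.1 mm².
Per-bolt design strength φR_n = 0.75 × 579 × 201.1 × 1 / 1000 = 87.31 kN.
n ≥ 154 / 87.31 = 1.764 → use 2 bolts.

2 bolts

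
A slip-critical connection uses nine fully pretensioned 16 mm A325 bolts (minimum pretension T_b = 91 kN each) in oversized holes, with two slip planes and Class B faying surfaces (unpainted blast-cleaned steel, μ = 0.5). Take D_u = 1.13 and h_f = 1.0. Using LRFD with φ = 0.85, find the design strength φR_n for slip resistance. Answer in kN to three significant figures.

787 kN

R_n = μ · D_u · h_f · T_b · n_s · n_b = 0.5 × 1.13 × 1.0 × 91 × 2 × 9 = 925.5 kN.
Design strength φR_n = 0.85 × 925.5 = 787 kN.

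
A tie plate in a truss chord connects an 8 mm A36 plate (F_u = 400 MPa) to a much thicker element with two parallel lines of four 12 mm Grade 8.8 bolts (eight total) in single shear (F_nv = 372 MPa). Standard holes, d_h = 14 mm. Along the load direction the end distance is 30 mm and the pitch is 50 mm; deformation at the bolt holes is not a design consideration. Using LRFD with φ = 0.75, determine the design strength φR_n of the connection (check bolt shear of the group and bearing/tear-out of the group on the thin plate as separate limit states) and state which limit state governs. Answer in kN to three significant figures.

Bolt shear: A_b = π·12²/4 = 113.1 mm²; R_n = 372 × 113.1 × 8 × 1 / 1000 = 336.6 kN → 0.75 × 336.6 = 252 kN.
Bearing (1.5 l_c t F_u ≤ 3.0 d t F_u): upper limit = 3.0·12·8·400 / 1000 = 115.2 kN.
  Edge l_c = 30 − 14/2 = 23 → r_n = 110.4 kN; interior l_c = 50 − 14 = 36 → r_n = 115.2 kN.
  R_n,bearing = 2·110.4 + 6·115.2 = 912 kN → 0.75 × 912 = 684 kN.
Bolt shear governs: 252 kN.

252 kN (bolt shear governs)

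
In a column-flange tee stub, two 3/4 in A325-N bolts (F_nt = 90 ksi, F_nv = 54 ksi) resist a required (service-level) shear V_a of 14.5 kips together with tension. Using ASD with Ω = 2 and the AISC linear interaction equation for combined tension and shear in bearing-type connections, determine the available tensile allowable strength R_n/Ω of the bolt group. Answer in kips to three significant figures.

A_b = π·0.75²/4 = 0.4418 in²; f_rv = 14.5 / (2 × 0.4418) = 16.41 ksi.
F'_nt = 1.3 F_nt − (Ω F_nt / F_nv) f_rv = 1.3·90 − (2·90/54)·16.41 = 62.3 ksi, capped at F_nt → F'_nt = 62.3 ksi.
R_n = F'_nt · A_b · n = 62.3 × 0.4418 × 2 = 55.04 kips.
Allowable strength R_n/Ω = 55.04 / 2 = 27.5 kips.

27.5 kips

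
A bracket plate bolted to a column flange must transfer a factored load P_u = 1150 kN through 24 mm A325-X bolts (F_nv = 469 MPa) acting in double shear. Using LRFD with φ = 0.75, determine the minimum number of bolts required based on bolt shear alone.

A_b = π·24²/4 = 452.4 mm².
Per-bolt design strength φR_n = 0.75 × 469 × 452.4 × 2 / 1000 = 318.3 kN.
n ≥ 1150 / 318.3 = 3.613 → use 4 bolts.

4 bolts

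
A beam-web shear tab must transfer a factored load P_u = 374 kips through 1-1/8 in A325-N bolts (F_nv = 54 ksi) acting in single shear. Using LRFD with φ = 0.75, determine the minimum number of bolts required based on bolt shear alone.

10 bolts

A_b = π·1.125²/4 = 0.994 in².
Per-bolt design strength φR_n = 0.75 × 54 × 0.994 × 1 = 40.26 kips.
n ≥ 374 / 40.26 = 9.29 → use 10 bolts.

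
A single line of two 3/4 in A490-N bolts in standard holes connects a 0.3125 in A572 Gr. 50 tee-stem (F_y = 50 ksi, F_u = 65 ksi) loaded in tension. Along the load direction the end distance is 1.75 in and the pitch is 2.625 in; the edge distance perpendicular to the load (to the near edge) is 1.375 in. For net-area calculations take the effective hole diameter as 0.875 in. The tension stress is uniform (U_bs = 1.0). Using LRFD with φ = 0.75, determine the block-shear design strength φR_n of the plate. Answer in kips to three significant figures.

Shear plane L_v = 1.75 + 1·2.625 = 4.375 in; A_gv = 4.375 × 0.3125 = 1.367 in².
A_nv = (4.375 − 1.5·0.875) × 0.3125 = 0.957 in².
A_nt = (1.375 − 0.5·0.875) × 0.3125 = 0.293 in².
0.6 F_u A_nv = 37.32 kips; 0.6 F_y A_gv = 41.02 kips → shear rupture governs the shear term.
R_n = 37.32 + 1.0 × 65 × 0.293 = 56.37 kips.
Design strength φR_n = 0.75 × 56.37 = 42.3 kips.

42.3 kips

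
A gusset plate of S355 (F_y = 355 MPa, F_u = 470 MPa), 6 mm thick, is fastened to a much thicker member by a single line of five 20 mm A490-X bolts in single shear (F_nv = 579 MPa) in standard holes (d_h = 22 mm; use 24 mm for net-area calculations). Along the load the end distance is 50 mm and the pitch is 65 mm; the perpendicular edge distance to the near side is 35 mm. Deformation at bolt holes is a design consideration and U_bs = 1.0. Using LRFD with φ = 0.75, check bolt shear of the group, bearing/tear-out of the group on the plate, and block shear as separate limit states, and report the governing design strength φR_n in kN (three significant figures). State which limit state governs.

305 kN (block shear governs)

Bolt shear: A_b = π·20²/4 = 314.2 mm²; R_n = 579 × 314.2 × 5 × 1 / 1000 = 909.5 kN → 0.75 × 909.5 = 682 kN.
Bearing: edge l_c = 39, r_n = 132 kN; interior l_c = 43, r_n = 135.4 kN; R_n = 132 + 4·135.4 = 673.4 kN → 505 kN.
Block shear: A_gv = 1860, A_nv = 1212, A_nt = 138 mm²; R_n = min(0.6F_uA_nv, 0.6F_yA_gv) + U_bs·F_u·A_nt = 406.6 kN → 305 kN.
Block shear governs: 305 kN.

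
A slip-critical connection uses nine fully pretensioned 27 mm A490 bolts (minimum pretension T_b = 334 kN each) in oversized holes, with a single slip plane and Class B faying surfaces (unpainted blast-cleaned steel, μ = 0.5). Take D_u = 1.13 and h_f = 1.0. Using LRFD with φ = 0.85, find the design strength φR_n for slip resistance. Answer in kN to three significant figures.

R_n = μ · D_u · h_f · T_b · n_s · n_b = 0.5 × 1.13 × 1.0 × 334 × 1 × 9 = 1698 kN.
Design strength φR_n = 0.85 × 1698 = 1440 kN.

1440 kN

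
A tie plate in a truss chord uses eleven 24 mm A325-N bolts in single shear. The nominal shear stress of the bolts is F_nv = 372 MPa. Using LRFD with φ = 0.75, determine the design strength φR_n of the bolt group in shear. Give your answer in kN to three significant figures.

1390 kN

A_b = π × 24² / 4 = 452.4 mm².
R_n = F_nv · A_b · n · n_s = 372 × 452.4 × 11 × 1 / 1000 = 1851 kN.
Design strength φR_n = 0.75 × 1851 = 1390 kN.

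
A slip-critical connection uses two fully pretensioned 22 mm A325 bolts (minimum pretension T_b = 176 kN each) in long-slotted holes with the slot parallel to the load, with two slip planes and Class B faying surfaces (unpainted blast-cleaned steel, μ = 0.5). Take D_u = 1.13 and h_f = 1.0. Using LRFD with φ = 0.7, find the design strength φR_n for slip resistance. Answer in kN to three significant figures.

278 kN

R_n = μ · D_u · h_f · T_b · n_s · n_b = 0.5 × 1.13 × 1.0 × 176 × 2 × 2 = 397.8 kN.
Design strength φR_n = 0.7 × 397.8 = 278 kN.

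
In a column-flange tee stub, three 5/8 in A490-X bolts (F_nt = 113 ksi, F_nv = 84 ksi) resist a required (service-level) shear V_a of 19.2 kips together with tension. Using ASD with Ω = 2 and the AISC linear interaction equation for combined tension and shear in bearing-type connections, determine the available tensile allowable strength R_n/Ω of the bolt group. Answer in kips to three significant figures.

41.8 kips

A_b = π·0.625²/4 = 0.3068 in²; f_rv = 19.2 / (3 × 0.3068) = 20.86 ksi.
F'_nt = 1.3 F_nt − (Ω F_nt / F_nv) f_rv = 1.3·113 − (2·113/84)·20.86 = 90.77 ksi, capped at F_nt → F'_nt = 90.77 ksi.
R_n = F'_nt · A_b · n = 90.77 × 0.3068 × 3 = 83.55 kips.
Allowable strength R_n/Ω = 83.55 / 2 = 41.8 kips.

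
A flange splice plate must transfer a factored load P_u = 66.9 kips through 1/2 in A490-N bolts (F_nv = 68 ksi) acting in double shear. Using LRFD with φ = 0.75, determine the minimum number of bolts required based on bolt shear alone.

A_b = π·0.5²/4 = 0.1963 in².
Per-bolt design strength φR_n = 0.75 × 68 × 0.1963 × 2 = 20.03 kips.
n ≥ 66.9 / 20.03 = 3.34 → use 4 bolts.

4 bolts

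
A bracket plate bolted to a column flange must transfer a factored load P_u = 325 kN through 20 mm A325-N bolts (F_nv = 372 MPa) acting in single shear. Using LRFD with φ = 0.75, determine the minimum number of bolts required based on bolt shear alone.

A_b = π·20²/4 = 314.2 mm².
Per-bolt design strength φR_n = 0.75 × 372 × 314.2 × 1 / 1000 = 87.65 kN.
n ≥ 325 / 87.65 = 3.708 → use 4 bolts.

4 bolts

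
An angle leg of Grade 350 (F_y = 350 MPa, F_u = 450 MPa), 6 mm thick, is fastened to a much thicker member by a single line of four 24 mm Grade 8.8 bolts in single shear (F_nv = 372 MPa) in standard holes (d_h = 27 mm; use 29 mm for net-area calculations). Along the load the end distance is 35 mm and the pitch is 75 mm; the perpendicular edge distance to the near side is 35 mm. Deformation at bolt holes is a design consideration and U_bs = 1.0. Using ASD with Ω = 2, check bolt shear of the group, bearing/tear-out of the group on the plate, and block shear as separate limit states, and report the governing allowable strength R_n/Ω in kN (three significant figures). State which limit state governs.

Bolt shear: A_b = π·24²/4 = 452.4 mm²; R_n = 372 × 452.4 × 4 × 1 / 1000 = 673.2 kN → 673.2 / 2 = 337 kN.
Bearing: edge l_c = 21.5, r_n = 69.66 kN; interior l_c = 48, r_n = 155.5 kN; R_n = 69.66 + 3·155.5 = 536.2 kN → 268 kN.
Block shear: A_gv = 1560, A_nv = 951, A_nt = 123 mm²; R_n = min(0.6F_uA_nv, 0.6F_yA_gv) + U_bs·F_u·A_nt = 312.1 kN → 156 kN.
Block shear governs: 156 kN.

156 kN (block shear governs)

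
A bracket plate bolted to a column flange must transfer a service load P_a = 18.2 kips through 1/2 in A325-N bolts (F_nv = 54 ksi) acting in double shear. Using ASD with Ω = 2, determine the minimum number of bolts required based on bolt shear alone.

2 bolts

A_b = π·0.5²/4 = 0.1963 in².
Per-bolt allowable strength R_n/Ω = 54 × 0.1963 × 2 / 2 = 10.6 kips.
n ≥ 18.2 / 10.6 = 1.717 → use 2 bolts.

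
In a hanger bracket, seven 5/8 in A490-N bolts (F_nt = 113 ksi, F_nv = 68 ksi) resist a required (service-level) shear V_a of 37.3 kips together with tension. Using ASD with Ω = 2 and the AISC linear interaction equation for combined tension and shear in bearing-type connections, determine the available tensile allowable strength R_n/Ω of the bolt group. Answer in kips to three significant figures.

A_b = π·0.625²/4 = 0.3068 in²; f_rv = 37.3 / (7 × 0.3068) = 17.37 ksi.
F'_nt = 1.3 F_nt − (Ω F_nt / F_nv) f_rv = 1.3·113 − (2·113/68)·17.37 = 89.18 ksi, capped at F_nt → F'_nt = 89.18 ksi.
R_n = F'_nt · A_b · n = 89.18 × 0.3068 × 7 = 191.5 kips.
Allowable strength R_n/Ω = 191.5 / 2 = 95.8 kips.

95.8 kips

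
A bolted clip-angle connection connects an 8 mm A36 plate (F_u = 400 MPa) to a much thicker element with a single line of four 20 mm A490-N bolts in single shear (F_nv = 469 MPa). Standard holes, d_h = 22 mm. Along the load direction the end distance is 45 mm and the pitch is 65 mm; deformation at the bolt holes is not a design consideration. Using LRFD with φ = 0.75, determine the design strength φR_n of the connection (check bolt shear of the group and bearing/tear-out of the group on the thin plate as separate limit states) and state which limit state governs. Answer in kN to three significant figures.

442 kN (bolt shear governs)

Bolt shear: A_b = π·20²/4 = 314.2 mm²; R_n = 469 × 314.2 × 4 × 1 / 1000 = 589.4 kN → 0.75 × 589.4 = 442 kN.
Bearing (1.5 l_c t F_u ≤ 3.0 d t F_u): upper limit = 3.0·20·8·400 / 1000 = 192 kN.
  Edge l_c = 45 − 22/2 = 34 → r_n = 163.2 kN; interior l_c = 65 − 22 = 43 → r_n = 192 kN.
  R_n,bearing = 1·163.2 + 3·192 = 739.2 kN → 0.75 × 739.2 = 554 kN.
Bolt shear governs: 442 kN.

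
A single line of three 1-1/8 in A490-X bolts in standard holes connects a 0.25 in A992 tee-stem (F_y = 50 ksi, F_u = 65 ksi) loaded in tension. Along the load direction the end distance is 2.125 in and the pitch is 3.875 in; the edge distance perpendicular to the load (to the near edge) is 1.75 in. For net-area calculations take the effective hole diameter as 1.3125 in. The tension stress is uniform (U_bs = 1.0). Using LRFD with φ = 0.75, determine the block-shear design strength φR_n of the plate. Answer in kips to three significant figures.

61.5 kips

Shear plane L_v = 2.125 + 2·3.875 = 9.875 in; A_gv = 9.875 × 0.25 = 2.469 in².
A_nv = (9.875 − 2.5·1.3125) × 0.25 = 1.648 in².
A_nt = (1.75 − 0.5·1.3125) × 0.25 = 0.2734 in².
0.6 F_u A_nv = 64.29 kips; 0.6 F_y A_gv = 74.06 kips → shear rupture governs the shear term.
R_n = 64.29 + 1.0 × 65 × 0.2734 = 82.06 kips.
Design strength φR_n = 0.75 × 82.06 = 61.5 kips.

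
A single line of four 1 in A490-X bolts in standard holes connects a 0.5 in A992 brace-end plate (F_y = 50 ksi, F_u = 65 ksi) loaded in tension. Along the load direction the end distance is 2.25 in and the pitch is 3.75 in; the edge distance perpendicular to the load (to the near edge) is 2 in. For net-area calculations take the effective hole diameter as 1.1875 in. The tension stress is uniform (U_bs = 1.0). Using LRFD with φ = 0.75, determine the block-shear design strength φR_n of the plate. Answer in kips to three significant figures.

Shear plane L_v = 2.25 + 3·3.75 = 13.5 in; A_gv = 13.5 × 0.5 = 6.75 in².
A_nv = (13.5 − 3.5·1.1875) × 0.5 = 4.672 in².
A_nt = (2 − 0.5·1.1875) × 0.5 = 0.7031 in².
0.6 F_u A_nv = 182.2 kips; 0.6 F_y A_gv = 202.5 kips → shear rupture governs the shear term.
R_n = 182.2 + 1.0 × 65 × 0.7031 = 227.9 kips.
Design strength φR_n = 0.75 × 227.9 = 171 kips.

171 kips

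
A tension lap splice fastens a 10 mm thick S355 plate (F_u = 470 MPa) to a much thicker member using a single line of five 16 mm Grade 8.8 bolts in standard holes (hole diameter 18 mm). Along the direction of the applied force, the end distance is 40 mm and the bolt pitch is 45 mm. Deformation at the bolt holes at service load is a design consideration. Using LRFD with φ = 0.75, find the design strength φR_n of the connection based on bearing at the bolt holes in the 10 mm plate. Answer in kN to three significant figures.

Per bolt r_n = 1.2 l_c t F_u ≤ 2.4 d t F_u; upper limit = 2.4 × 16 × 10 × 470 / 1000 = 180.5 kN.
Edge bolt: l_c = 40 − 18/2 = 31 mm → 1.2 × 31 × 10 × 470 / 1000 = 174.8 → r_n = 174.8 kN.
Interior bolts: l_c = 45 − 18 = 27 mm → 1.2 × 27 × 10 × 470 / 1000 = 152.3 → r_n = 152.3 kN.
R_n = 1 × 174.8 + 4 × 152.3 = 784 kN.
Design strength φR_n = 0.75 × 784 = 588 kN.

588 kN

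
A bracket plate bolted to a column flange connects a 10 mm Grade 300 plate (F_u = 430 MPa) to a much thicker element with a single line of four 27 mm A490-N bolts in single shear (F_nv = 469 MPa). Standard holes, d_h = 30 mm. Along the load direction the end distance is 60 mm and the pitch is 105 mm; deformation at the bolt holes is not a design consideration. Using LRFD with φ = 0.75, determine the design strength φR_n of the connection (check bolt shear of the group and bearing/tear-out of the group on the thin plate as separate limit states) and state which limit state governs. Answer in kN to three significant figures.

806 kN (bolt shear governs)

Bolt shear: A_b = π·27²/4 = 572.6 mm²; R_n = 469 × 572.6 × 4 × 1 / 1000 = 1074 kN → 0.75 × 1074 = 806 kN.
Bearing (1.5 l_c t F_u ≤ 3.0 d t F_u): upper limit = 3.0·27·10·430 / 1000 = 348.3 kN.
  Edge l_c = 60 − 30/2 = 45 → r_n = 290.2 kN; interior l_c = 105 − 30 = 75 → r_n = 348.3 kN.
  R_n,bearing = 1·290.2 + 3·348.3 = 1335 kN → 0.75 × 1335 = 1000 kN.
Bolt shear governs: 806 kN.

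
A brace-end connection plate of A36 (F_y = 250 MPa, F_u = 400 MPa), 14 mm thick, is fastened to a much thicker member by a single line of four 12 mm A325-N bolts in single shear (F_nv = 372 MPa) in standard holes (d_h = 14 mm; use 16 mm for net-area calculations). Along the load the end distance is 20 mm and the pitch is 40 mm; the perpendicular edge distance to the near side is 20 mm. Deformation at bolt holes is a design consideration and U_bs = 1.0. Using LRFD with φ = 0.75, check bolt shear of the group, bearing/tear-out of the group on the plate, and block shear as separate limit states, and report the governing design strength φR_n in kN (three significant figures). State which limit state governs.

Bolt shear: A_b = π·12²/4 = 113.1 mm²; R_n = 372 × 113.1 × 4 × 1 / 1000 = 168.3 kN → 0.75 × 168.3 = 126 kN.
Bearing: edge l_c = 13, r_n = 87.36 kN; interior l_c = 26, r_n = 161.3 kN; R_n = 87.36 + 3·161.3 = 571.2 kN → 428 kN.
Block shear: A_gv = 1960, A_nv = 1176, A_nt = 168 mm²; R_n = min(0.6F_uA_nv, 0.6F_yA_gv) + U_bs·F_u·A_nt = 349.4 kN → 262 kN.
Bolt shear governs: 126 kN.

126 kN (bolt shear governs)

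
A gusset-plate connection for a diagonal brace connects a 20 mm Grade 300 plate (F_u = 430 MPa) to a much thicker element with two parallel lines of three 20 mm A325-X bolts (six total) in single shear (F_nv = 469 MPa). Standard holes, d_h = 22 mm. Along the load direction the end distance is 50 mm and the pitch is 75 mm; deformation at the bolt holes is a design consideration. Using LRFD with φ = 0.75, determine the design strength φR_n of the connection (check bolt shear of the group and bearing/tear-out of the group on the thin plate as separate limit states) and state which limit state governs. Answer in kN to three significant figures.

Bolt shear: A_b = π·20²/4 = 314.2 mm²; R_n = 469 × 314.2 × 6 × 1 / 1000 = 884 kN → 0.75 × 884 = 663 kN.
Bearing (1.2 l_c t F_u ≤ 2.4 d t F_u): upper limit = 2.4·20·20·430 / 1000 = 412.8 kN.
  Edge l_c = 50 − 22/2 = 39 → r_n = 402.5 kN; interior l_c = 75 − 22 = 53 → r_n = 412.8 kN.
  R_n,bearing = 2·402.5 + 4·412.8 = 2456 kN → 0.75 × 2456 = 1840 kN.
Bolt shear governs: 663 kN.

663 kN (bolt shear governs)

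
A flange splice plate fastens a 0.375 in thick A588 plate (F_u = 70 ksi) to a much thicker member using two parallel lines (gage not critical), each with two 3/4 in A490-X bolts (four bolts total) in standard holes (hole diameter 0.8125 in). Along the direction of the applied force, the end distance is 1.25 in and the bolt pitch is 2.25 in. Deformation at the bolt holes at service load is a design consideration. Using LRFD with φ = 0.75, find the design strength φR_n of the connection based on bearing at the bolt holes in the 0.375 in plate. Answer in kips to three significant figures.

Per bolt r_n = 1.2 l_c t F_u ≤ 2.4 d t F_u; upper limit = 2.4 × 0.75 × 0.375 × 70 = 47.25 kips.
Edge bolt: l_c = 1.25 − 0.8125/2 = 0.8438 in → 1.2 × 0.8438 × 0.375 × 70 = 26.58 → r_n = 26.58 kips.
Interior bolts: l_c = 2.25 − 0.8125 = 1.438 in → 1.2 × 1.438 × 0.375 × 70 = 45.28 → r_n = 45.28 kips.
R_n = 2 × 26.58 + 2 × 45.28 = 143.7 kips.
Design strength φR_n = 0.75 × 143.7 = 108 kips.

108 kips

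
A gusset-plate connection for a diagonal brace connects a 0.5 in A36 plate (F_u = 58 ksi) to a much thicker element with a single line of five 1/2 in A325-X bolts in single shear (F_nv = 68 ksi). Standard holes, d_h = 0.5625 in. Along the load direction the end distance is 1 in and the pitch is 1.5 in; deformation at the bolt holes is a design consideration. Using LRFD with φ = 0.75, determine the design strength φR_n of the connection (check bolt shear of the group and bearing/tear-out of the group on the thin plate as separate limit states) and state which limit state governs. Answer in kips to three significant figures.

Bolt shear: A_b = π·0.5²/4 = 0.1963 in²; R_n = 68 × 0.1963 × 5 × 1 = 66.76 kips → 0.75 × 66.76 = 50.1 kips.
Bearing (1.2 l_c t F_u ≤ 2.4 d t F_u): upper limit = 2.4·0.5·0.5·58 = 34.8 kips.
  Edge l_c = 1 − 0.5625/2 = 0.7188 → r_n = 25.01 kips; interior l_c = 1.5 − 0.5625 = 0.9375 → r_n = 32.62 kips.
  R_n,bearing = 1·25.01 + 4·32.62 = 155.5 kips → 0.75 × 155.5 = 117 kips.
Bolt shear governs: 50.1 kips.

50.1 kips (bolt shear governs)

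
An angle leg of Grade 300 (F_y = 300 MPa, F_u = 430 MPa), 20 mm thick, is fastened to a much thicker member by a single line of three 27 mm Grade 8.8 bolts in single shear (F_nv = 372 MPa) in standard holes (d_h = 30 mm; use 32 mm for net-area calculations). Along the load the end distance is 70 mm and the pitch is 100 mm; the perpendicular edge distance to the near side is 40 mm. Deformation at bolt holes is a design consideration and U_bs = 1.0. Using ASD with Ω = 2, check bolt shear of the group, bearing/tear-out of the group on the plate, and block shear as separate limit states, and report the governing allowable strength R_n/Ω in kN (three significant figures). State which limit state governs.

319 kN (bolt shear governs)

Bolt shear: A_b = π·27²/4 = 572.6 mm²; R_n = 372 × 572.6 × 3 × 1 / 1000 = 639 kN → 639 / 2 = 319 kN.
Bearing: edge l_c = 55, r_n = 557.3 kN; interior l_c = 70, r_n = 557.3 kN; R_n = 557.3 + 2·557.3 = 1672 kN → 836 kN.
Block shear: A_gv = 5400, A_nv = 3800, A_nt = 480 mm²; R_n = min(0.6F_uA_nv, 0.6F_yA_gv) + U_bs·F_u·A_nt = 1178 kN → 589 kN.
Bolt shear governs: 319 kN.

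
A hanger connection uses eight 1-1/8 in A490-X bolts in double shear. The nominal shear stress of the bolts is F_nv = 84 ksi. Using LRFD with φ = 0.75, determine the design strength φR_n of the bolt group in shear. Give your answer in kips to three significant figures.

1000 kips

A_b = π × 1.125² / 4 = 0.994 in².
R_n = F_nv · A_b · n · n_s = 84 × 0.994 × 8 × 2 = 1336 kips.
Design strength φR_n = 0.75 × 1336 = 1000 kips.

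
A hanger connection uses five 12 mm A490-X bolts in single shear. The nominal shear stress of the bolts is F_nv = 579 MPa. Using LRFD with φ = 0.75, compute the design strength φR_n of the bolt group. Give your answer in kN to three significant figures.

246 kN

A_b = π × 12² / 4 = 113.1 mm².
R_n = F_nv · A_b · n · n_s = 579 × 113.1 × 5 × 1 / 1000 = 327.4 kN.
Design strength φR_n = 0.75 × 327.4 = 246 kN.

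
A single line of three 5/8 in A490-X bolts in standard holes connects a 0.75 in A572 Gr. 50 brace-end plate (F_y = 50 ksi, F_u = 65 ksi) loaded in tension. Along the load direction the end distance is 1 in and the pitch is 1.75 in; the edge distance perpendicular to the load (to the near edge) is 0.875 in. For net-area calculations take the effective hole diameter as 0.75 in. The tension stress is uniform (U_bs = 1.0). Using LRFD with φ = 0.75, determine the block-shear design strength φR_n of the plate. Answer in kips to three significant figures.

Shear plane L_v = 1 + 2·1.75 = 4.5 in; A_gv = 4.5 × 0.75 = 3.375 in².
A_nv = (4.5 − 2.5·0.75) × 0.75 = 1.969 in².
A_nt = (0.875 − 0.5·0.75) × 0.75 = 0.375 in².
0.6 F_u A_nv = 76.78 kips; 0.6 F_y A_gv = 101.2 kips → shear rupture governs the shear term.
R_n = 76.78 + 1.0 × 65 × 0.375 = 101.2 kips.
Design strength φR_n = 0.75 × 101.2 = 75.9 kips.

75.9 kips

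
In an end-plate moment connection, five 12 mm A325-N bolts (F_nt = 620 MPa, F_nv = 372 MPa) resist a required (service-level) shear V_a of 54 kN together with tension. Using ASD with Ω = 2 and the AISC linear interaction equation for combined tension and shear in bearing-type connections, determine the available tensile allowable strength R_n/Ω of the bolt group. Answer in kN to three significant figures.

138 kN

A_b = π·12²/4 = 113.1 mm²; f_rv = 54 × 1000 / (5 × 113.1) = 95.49 MPa.
F'_nt = 1.3 F_nt − (Ω F_nt / F_nv) f_rv = 1.3·620 − (2·620/372)·95.49 = 487.7 MPa, capped at F_nt → F'_nt = 487.7 MPa.
R_n = F'_nt · A_b · n = 487.7 × 113.1 × 5 / 1000 = 275.8 kN.
Allowable strength R_n/Ω = 275.8 / 2 = 138 kN.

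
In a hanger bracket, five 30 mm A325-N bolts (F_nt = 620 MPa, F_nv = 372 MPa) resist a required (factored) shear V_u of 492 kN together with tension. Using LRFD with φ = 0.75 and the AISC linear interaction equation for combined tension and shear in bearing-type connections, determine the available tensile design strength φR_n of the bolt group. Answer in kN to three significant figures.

1320 kN

A_b = π·30²/4 = 706.9 mm²; f_rv = 492 × 1000 / (5 × 706.9) = 139.2 MPa.
F'_nt = 1.3 F_nt − (F_nt / φF_nv) f_rv = 1.3·620 − (620/(0.75·372))·139.2 = 496.6 MPa, capped at F_nt → F'_nt = 496.6 MPa.
R_n = F'_nt · A_b · n = 496.6 × 706.9 × 5 / 1000 = 1755 kN.
Design strength φR_n = 0.75 × 1755 = 1320 kN.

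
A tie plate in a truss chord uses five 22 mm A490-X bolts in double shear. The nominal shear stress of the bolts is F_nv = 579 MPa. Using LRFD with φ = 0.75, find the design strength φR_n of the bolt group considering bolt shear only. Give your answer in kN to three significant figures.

A_b = π × 22² / 4 = 380.1 mm².
R_n = F_nv · A_b · n · n_s = 579 × 380.1 × 5 × 2 / 1000 = 2201 kN.
Design strength φR_n = 0.75 × 2201 = 1650 kN.

1650 kN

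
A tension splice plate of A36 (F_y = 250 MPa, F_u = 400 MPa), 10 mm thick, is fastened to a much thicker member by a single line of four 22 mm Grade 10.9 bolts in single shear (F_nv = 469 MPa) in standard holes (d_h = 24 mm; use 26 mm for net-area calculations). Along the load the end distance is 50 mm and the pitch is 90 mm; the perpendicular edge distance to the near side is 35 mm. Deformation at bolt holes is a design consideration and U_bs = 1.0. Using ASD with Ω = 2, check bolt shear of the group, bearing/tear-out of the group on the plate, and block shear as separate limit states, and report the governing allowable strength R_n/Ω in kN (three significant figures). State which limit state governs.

284 kN (block shear governs)

Bolt shear: A_b = π·22²/4 = 380.1 mm²; R_n = 469 × 380.1 × 4 × 1 / 1000 = 713.1 kN → 713.1 / 2 = 357 kN.
Bearing: edge l_c = 38, r_n = 182.4 kN; interior l_c = 66, r_n = 211.2 kN; R_n = 182.4 + 3·211.2 = 816 kN → 408 kN.
Block shear: A_gv = 3200, A_nv = 2290, A_nt = 220 mm²; R_n = min(0.6F_uA_nv, 0.6F_yA_gv) + U_bs·F_u·A_nt = 568 kN → 284 kN.
Block shear governs: 284 kN.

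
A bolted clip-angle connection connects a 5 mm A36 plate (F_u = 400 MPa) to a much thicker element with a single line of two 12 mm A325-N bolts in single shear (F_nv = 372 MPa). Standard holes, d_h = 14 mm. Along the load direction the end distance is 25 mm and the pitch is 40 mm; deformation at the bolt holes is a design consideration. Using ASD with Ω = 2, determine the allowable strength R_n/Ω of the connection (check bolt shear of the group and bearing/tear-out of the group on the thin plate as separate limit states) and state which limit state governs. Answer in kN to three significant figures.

42.1 kN (bolt shear governs)

Bolt shear: A_b = π·12²/4 = 113.1 mm²; R_n = 372 × 113.1 × 2 × 1 / 1000 = 84.14 kN → 84.14 / 2 = 42.1 kN.
Bearing (1.2 l_c t F_u ≤ 2.4 d t F_u): upper limit = 2.4·12·5·400 / 1000 = 57.6 kN.
  Edge l_c = 25 − 14/2 = 18 → r_n = 43.2 kN; interior l_c = 40 − 14 = 26 → r_n = 57.6 kN.
  R_n,bearing = 1·43.2 + 1·57.6 = 100.8 kN → 100.8 / 2 = 50.4 kN.
Bolt shear governs: 42.1 kN.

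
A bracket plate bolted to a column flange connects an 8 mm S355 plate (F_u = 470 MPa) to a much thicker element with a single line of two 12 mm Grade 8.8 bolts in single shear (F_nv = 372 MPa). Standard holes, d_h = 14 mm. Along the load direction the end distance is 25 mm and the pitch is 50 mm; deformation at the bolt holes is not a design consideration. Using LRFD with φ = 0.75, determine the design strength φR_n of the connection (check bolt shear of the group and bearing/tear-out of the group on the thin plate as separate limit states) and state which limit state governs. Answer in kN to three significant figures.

Bolt shear: A_b = π·12²/4 = 113.1 mm²; R_n = 372 × 113.1 × 2 × 1 / 1000 = 84.14 kN → 0.75 × 84.14 = 63.1 kN.
Bearing (1.5 l_c t F_u ≤ 3.0 d t F_u): upper limit = 3.0·12·8·470 / 1000 = 135.4 kN.
  Edge l_c = 25 − 14/2 = 18 → r_n = 101.5 kN; interior l_c = 50 − 14 = 36 → r_n = 135.4 kN.
  R_n,bearing = 1·101.5 + 1·135.4 = 236.9 kN → 0.75 × 236.9 = 178 kN.
Bolt shear governs: 63.1 kN.

63.1 kN (bolt shear governs)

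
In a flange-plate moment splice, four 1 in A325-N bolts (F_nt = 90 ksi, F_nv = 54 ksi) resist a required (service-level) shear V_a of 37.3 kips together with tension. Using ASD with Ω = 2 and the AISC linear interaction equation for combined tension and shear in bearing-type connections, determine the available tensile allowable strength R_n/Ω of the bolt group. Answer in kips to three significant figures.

A_b = π·1²/4 = 0.7854 in²; f_rv = 37.3 / (4 × 0.7854) = 11.87 ksi.
F'_nt = 1.3 F_nt − (Ω F_nt / F_nv) f_rv = 1.3·90 − (2·90/54)·11.87 = 77.42 ksi, capped at F_nt → F'_nt = 77.42 ksi.
R_n = F'_nt · A_b · n = 77.42 × 0.7854 × 4 = 243.2 kips.
Allowable strength R_n/Ω = 243.2 / 2 = 122 kips.

122 kips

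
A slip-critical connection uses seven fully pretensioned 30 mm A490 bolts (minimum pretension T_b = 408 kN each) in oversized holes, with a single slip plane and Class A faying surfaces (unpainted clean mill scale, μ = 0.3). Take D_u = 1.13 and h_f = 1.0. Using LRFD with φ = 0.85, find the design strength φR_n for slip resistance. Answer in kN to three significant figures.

R_n = μ · D_u · h_f · T_b · n_s · n_b = 0.3 × 1.13 × 1.0 × 408 × 1 × 7 = 968.2 kN.
Design strength φR_n = 0.85 × 968.2 = 823 kN.

823 kN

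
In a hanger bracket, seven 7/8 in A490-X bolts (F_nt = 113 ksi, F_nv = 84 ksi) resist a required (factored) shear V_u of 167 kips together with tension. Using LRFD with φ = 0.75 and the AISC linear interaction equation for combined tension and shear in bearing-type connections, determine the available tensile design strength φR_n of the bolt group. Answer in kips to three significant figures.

239 kips

A_b = π·0.875²/4 = 0.6013 in²; f_rv = 167 / (7 × 0.6013) = 39.67 ksi.
F'_nt = 1.3 F_nt − (F_nt / φF_nv) f_rv = 1.3·113 − (113/(0.75·84))·39.67 = 75.74 ksi, capped at F_nt → F'_nt = 75.74 ksi.
R_n = F'_nt · A_b · n = 75.74 × 0.6013 × 7 = 318.8 kips.
Design strength φR_n = 0.75 × 318.8 = 239 kips.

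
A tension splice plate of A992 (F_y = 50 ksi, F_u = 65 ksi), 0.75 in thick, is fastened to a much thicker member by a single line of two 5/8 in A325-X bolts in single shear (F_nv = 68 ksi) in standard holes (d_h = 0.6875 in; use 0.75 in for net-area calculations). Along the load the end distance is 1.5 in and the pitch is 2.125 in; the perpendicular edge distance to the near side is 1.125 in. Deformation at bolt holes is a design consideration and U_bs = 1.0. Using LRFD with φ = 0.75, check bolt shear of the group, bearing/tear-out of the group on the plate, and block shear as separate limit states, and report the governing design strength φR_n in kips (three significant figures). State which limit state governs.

31.3 kips (bolt shear governs)

Bolt shear: A_b = π·0.625²/4 = 0.3068 in²; R_n = 68 × 0.3068 × 2 × 1 = 41.72 kips → 0.75 × 41.72 = 31.3 kips.
Bearing: edge l_c = 1.156, r_n = 67.64 kips; interior l_c = 1.438, r_n = 73.12 kips; R_n = 67.64 + 1·73.12 = 140.8 kips → 106 kips.
Block shear: A_gv = 2.719, A_nv = 1.875, A_nt = 0.5625 in²; R_n = min(0.6F_uA_nv, 0.6F_yA_gv) + U_bs·F_u·A_nt = 109.7 kips → 82.3 kips.
Bolt shear governs: 31.3 kips.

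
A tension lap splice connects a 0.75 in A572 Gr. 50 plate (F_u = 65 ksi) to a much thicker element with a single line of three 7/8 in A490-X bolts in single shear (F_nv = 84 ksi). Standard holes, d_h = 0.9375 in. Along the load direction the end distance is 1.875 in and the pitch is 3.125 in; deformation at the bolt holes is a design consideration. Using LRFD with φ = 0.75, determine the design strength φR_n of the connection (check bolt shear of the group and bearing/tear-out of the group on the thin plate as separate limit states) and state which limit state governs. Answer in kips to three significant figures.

114 kips (bolt shear governs)

Bolt shear: A_b = π·0.875²/4 = 0.6013 in²; R_n = 84 × 0.6013 × 3 × 1 = 151.5 kips → 0.75 × 151.5 = 114 kips.
Bearing (1.2 l_c t F_u ≤ 2.4 d t F_u): upper limit = 2.4·0.875·0.75·65 = 102.4 kips.
  Edge l_c = 1.875 − 0.9375/2 = 1.406 → r_n = 82.27 kips; interior l_c = 3.125 − 0.9375 = 2.188 → r_n = 102.4 kips.
  R_n,bearing = 1·82.27 + 2·102.4 = 287 kips → 0.75 × 287 = 215 kips.
Bolt shear governs: 114 kips.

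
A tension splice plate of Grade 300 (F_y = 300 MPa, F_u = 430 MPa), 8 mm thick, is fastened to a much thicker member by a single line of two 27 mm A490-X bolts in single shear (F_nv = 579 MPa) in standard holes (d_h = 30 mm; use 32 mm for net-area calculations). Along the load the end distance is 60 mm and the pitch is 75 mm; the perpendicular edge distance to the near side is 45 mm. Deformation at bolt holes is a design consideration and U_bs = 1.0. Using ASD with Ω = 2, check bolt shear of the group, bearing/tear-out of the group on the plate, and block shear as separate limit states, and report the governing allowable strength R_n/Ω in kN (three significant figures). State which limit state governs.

140 kN (block shear governs)

Bolt shear: A_b = π·27²/4 = 572.6 mm²; R_n = 579 × 572.6 × 2 × 1 / 1000 = 663 kN → 663 / 2 = 332 kN.
Bearing: edge l_c = 45, r_n = 185.8 kN; interior l_c = 45, r_n = 185.8 kN; R_n = 185.8 + 1·185.8 = 371.5 kN → 186 kN.
Block shear: A_gv = 1080, A_nv = 696, A_nt = 232 mm²; R_n = min(0.6F_uA_nv, 0.6F_yA_gv) + U_bs·F_u·A_nt = 279.3 kN → 140 kN.
Block shear governs: 140 kN.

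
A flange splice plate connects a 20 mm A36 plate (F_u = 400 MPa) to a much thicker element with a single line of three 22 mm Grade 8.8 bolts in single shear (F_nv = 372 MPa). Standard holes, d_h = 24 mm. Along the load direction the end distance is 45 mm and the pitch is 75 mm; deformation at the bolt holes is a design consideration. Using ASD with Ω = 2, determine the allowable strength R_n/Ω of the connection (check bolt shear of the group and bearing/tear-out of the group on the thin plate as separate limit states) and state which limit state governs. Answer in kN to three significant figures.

212 kN (bolt shear governs)

Bolt shear: A_b = π·22²/4 = 380.1 mm²; R_n = 372 × 380.1 × 3 × 1 / 1000 = 424.2 kN → 424.2 / 2 = 212 kN.
Bearing (1.2 l_c t F_u ≤ 2.4 d t F_u): upper limit = 2.4·22·20·400 / 1000 = 422.4 kN.
  Edge l_c = 45 − 24/2 = 33 → r_n = 316.8 kN; interior l_c = 75 − 24 = 51 → r_n = 422.4 kN.
  R_n,bearing = 1·316.8 + 2·422.4 = 1162 kN → 1162 / 2 = 581 kN.
Bolt shear governs: 212 kN.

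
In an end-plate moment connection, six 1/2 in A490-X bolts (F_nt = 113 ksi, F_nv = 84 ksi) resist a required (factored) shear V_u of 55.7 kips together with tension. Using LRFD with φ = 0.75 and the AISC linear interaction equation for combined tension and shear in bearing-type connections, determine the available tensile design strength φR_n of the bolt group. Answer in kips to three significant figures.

54.9 kips

A_b = π·0.5²/4 = 0.1963 in²; f_rv = 55.7 / (6 × 0.1963) = 47.28 ksi.
F'_nt = 1.3 F_nt − (F_nt / φF_nv) f_rv = 1.3·113 − (113/(0.75·84))·47.28 = 62.1 ksi, capped at F_nt → F'_nt = 62.1 ksi.
R_n = F'_nt · A_b · n = 62.1 × 0.1963 × 6 = 73.16 kips.
Design strength φR_n = 0.75 × 73.16 = 54.9 kips.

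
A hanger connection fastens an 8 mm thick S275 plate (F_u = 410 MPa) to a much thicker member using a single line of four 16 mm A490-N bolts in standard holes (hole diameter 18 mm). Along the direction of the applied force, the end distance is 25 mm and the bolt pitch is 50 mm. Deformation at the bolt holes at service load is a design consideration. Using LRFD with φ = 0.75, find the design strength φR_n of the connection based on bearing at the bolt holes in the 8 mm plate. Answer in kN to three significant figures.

Per bolt r_n = 1.2 l_c t F_u ≤ 2.4 d t F_u; upper limit = 2.4 × 16 × 8 × 410 / 1000 = 126 kN.
Edge bolt: l_c = 25 − 18/2 = 16 mm → 1.2 × 16 × 8 × 410 / 1000 = 62.98 → r_n = 62.98 kN.
Interior bolts: l_c = 50 − 18 = 32 mm → 1.2 × 32 × 8 × 410 / 1000 = 126 → r_n = 126 kN.
R_n = 1 × 62.98 + 3 × 126 = 440.8 kN.
Design strength φR_n = 0.75 × 440.8 = 331 kN.

331 kN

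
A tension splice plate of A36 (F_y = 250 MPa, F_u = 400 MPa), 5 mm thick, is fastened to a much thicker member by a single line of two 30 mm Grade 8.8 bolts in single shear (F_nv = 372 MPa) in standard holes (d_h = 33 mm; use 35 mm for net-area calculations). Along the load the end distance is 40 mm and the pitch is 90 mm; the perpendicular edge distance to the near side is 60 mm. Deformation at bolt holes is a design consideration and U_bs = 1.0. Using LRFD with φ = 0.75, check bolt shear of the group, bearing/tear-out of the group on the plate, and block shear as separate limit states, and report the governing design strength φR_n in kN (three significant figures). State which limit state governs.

134 kN (block shear governs)

Bolt shear: A_b = π·30²/4 = 706.9 mm²; R_n = 372 × 706.9 × 2 × 1 / 1000 = 525.9 kN → 0.75 × 525.9 = 394 kN.
Bearing: edge l_c = 23.5, r_n = 56.4 kN; interior l_c = 57, r_n = 136.8 kN; R_n = 56.4 + 1·136.8 = 193.2 kN → 145 kN.
Block shear: A_gv = 650, A_nv = 387.5, A_nt = 212.5 mm²; R_n = min(0.6F_uA_nv, 0.6F_yA_gv) + U_bs·F_u·A_nt = 178 kN → 134 kN.
Block shear governs: 134 kN.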